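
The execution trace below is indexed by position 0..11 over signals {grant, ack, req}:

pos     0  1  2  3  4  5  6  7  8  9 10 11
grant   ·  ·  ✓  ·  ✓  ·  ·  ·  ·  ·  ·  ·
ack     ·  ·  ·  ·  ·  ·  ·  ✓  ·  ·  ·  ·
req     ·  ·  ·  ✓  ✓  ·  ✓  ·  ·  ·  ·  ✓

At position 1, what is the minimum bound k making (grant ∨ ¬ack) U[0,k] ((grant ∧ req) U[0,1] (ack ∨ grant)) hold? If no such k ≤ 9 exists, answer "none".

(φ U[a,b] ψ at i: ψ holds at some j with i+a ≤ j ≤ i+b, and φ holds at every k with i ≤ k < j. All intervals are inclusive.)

1

Need earliest j ≥ 1 with ((grant ∧ req) U[0,1] (ack ∨ grant)), and (grant ∨ ¬ack) at every k in [1,j-1].
  j=1: rhs fails.
  j=2: rhs holds; lhs holds on [1,1]. k = 1.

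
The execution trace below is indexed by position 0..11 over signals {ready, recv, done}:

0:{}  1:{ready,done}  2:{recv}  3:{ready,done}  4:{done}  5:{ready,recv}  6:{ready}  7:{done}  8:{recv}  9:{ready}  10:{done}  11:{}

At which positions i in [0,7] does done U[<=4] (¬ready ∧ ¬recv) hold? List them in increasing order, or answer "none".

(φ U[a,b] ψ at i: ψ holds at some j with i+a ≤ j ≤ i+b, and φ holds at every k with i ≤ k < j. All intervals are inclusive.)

0, 3, 4, 7

Evaluate at each i in [0,7]:
  i=0: ✓ (rhs at j=0)
  i=1: ✗ (lhs fails at k=2 before rhs at j=4)
  i=2: ✗ (lhs fails at k=2 before rhs at j=4)
  i=3: ✓ (rhs at j=4; lhs holds on [3,3])
  i=4: ✓ (rhs at j=4)
  i=5: ✗ (lhs fails at k=5 before rhs at j=7)
  i=6: ✗ (lhs fails at k=6 before rhs at j=7)
  i=7: ✓ (rhs at j=7)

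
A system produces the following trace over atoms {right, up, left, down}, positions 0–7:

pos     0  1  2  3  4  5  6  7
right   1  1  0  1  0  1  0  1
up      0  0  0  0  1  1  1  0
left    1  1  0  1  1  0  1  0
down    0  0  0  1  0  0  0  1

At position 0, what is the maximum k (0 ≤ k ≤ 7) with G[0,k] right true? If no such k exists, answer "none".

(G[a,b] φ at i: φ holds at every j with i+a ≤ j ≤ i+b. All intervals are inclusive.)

1

right must hold from j=0 onward; find where it first fails.
  j=0: holds
  j=1: holds
  j=2: fails
Holds on [0,1], so largest k = 1.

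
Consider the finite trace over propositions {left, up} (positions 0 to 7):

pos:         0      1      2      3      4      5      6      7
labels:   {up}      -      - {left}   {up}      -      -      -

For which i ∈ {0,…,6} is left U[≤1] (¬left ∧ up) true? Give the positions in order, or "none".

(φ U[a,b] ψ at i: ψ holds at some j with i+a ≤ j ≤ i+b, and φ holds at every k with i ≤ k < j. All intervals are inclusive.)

0, 3, 4

Evaluate at each i in [0,6]:
  i=0: ✓ (rhs at j=0)
  i=1: ✗ (no rhs in [1,2])
  i=2: ✗ (no rhs in [2,3])
  i=3: ✓ (rhs at j=4; lhs holds on [3,3])
  i=4: ✓ (rhs at j=4)
  i=5: ✗ (no rhs in [5,6])
  i=6: ✗ (no rhs in [6,7])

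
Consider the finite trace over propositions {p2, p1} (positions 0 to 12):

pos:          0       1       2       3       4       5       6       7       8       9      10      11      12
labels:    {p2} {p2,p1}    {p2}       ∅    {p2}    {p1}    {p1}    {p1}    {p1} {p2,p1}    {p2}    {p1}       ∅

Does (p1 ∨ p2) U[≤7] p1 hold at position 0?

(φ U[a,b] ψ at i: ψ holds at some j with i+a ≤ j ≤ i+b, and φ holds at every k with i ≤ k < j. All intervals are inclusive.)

Need some j in [0,7] with p1, and (p1 ∨ p2) at every k in [0,j-1].
  j=0: p1 false.
  j=1: p1 holds; (p1 ∨ p2) holds at every k in [0,0] → satisfied.

True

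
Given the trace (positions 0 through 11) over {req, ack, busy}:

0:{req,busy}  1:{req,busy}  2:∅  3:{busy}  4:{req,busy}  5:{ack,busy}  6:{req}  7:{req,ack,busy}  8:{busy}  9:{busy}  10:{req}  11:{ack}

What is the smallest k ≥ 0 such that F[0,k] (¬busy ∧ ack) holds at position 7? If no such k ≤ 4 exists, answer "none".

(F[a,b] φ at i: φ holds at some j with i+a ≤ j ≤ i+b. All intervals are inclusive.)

Scan j = 7,8,… for (¬busy ∧ ack):
  j=7: fails
  j=8: fails
  j=9: fails
  j=10: fails
  j=11: holds
First hit at j=11, so smallest k = 11-7 = 4.

4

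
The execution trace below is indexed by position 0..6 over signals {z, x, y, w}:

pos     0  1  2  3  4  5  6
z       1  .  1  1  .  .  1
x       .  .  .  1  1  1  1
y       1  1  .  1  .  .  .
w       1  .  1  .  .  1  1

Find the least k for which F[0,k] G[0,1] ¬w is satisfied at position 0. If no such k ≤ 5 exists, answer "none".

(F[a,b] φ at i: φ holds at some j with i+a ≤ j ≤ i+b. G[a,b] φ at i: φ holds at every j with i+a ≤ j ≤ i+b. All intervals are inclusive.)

Scan j = 0,1,… for G[0,1] ¬w:
  j=0: fails
  j=1: fails
  j=2: fails
  j=3: holds
First hit at j=3, so smallest k = 3-0 = 3.

3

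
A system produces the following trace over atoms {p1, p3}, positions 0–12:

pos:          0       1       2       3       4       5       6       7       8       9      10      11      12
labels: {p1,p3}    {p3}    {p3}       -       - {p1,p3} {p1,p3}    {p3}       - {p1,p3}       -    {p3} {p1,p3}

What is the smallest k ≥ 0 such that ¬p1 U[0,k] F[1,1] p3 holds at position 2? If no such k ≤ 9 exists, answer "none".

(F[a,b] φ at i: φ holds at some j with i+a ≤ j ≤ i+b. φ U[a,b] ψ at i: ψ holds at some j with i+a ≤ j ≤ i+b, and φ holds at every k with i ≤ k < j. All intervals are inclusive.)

Need earliest j ≥ 2 with F[1,1] p3, and ¬p1 at every k in [2,j-1].
  j=2: rhs fails.
  j=3: rhs fails.
  j=4: rhs holds; lhs holds on [2,3]. k = 2.

2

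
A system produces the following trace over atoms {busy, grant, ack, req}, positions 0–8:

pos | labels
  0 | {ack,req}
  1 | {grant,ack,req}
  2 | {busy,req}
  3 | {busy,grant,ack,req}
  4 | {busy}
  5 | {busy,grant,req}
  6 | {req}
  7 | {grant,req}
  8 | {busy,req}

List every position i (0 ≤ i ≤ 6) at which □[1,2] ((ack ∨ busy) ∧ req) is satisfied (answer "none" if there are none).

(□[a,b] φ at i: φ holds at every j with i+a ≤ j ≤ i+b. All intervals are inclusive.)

0, 1

Evaluate at each i in [0,6]:
  i=0: ✓ (all of [1,2])
  i=1: ✓ (all of [2,3])
  i=2: ✗ (fails at j=4)
  i=3: ✗ (fails at j=4)
  i=4: ✗ (fails at j=6)
  i=5: ✗ (fails at j=6)
  i=6: ✗ (fails at j=7)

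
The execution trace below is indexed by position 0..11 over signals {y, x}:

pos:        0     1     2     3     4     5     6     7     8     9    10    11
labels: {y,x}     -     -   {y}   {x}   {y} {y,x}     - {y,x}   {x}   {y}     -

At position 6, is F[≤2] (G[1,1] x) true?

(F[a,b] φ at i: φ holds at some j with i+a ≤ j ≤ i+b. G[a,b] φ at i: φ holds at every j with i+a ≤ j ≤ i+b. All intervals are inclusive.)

Check G[1,1] x at each j in [6,8]:
  j=6: fails at 7
  j=7: holds on [8,8]
  j=8: holds on [9,9]
Found at j=7 → formula holds.

Yes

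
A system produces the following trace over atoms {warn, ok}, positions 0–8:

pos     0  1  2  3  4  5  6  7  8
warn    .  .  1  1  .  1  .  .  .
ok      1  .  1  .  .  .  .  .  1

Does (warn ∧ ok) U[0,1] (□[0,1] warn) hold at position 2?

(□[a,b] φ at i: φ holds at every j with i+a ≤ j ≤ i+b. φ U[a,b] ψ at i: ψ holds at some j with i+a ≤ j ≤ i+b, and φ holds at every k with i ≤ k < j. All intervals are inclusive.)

True

Need some j in [2,3] with □[0,1] warn, and (warn ∧ ok) at every k in [2,j-1].
  j=2: □[0,1] warn holds; no prefix to check → satisfied.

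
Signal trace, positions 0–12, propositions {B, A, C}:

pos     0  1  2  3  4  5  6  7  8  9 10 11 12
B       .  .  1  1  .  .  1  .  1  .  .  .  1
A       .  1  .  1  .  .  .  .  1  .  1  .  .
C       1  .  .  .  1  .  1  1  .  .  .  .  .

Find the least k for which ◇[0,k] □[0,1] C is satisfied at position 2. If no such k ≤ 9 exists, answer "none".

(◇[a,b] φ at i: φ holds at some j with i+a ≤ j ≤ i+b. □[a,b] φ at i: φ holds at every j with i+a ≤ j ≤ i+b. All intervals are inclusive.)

Scan j = 2,3,… for □[0,1] C:
  j=2: fails
  j=3: fails
  j=4: fails
  j=5: fails
  j=6: holds
First hit at j=6, so smallest k = 6-2 = 4.

4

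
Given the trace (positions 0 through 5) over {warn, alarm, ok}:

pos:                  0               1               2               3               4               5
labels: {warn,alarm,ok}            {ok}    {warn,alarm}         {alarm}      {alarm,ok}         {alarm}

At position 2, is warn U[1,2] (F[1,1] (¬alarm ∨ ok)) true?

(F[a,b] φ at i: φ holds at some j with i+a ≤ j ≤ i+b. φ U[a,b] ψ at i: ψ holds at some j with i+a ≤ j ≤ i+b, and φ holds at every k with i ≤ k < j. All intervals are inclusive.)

True

Need some j in [3,4] with F[1,1] (¬alarm ∨ ok), and warn at every k in [2,j-1].
  j=3: F[1,1] (¬alarm ∨ ok) holds; warn holds at every k in [2,2] → satisfied.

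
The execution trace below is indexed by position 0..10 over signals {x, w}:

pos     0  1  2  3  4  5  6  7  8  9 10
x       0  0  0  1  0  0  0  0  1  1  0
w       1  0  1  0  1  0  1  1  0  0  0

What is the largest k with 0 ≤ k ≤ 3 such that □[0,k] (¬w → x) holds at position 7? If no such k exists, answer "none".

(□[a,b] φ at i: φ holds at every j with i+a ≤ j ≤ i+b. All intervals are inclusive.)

2

(¬w → x) must hold from j=7 onward; find where it first fails.
  j=7: holds
  j=8: holds
  j=9: holds
  j=10: fails
Holds on [7,9], so largest k = 2.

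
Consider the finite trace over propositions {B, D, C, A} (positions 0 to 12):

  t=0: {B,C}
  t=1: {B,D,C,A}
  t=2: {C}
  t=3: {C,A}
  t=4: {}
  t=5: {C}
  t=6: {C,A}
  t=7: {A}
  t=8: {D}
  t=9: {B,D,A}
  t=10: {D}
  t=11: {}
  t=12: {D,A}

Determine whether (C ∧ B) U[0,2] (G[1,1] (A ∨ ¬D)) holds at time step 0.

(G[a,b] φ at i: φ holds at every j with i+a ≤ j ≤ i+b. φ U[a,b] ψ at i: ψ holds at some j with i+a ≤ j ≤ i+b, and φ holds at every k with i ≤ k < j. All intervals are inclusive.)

Need some j in [0,2] with G[1,1] (A ∨ ¬D), and (C ∧ B) at every k in [0,j-1].
  j=0: G[1,1] (A ∨ ¬D) holds; no prefix to check → satisfied.

Yes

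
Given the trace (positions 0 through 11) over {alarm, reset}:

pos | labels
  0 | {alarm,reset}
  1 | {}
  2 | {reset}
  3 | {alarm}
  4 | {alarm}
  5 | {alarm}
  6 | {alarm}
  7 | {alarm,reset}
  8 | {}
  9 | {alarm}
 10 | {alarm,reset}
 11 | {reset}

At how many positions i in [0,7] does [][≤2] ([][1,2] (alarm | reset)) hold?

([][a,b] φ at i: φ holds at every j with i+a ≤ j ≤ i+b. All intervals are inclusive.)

Evaluate at each i in [0,7]:
  i=0: ✗ (fails at j=0)
  i=1: ✓ (all of [1,3])
  i=2: ✓ (all of [2,4])
  i=3: ✓ (all of [3,5])
  i=4: ✗ (fails at j=6)
  i=5: ✗ (fails at j=6)
  i=6: ✗ (fails at j=6)
  i=7: ✗ (fails at j=7)
Positions where it holds: {1, 2, 3} → 3.

3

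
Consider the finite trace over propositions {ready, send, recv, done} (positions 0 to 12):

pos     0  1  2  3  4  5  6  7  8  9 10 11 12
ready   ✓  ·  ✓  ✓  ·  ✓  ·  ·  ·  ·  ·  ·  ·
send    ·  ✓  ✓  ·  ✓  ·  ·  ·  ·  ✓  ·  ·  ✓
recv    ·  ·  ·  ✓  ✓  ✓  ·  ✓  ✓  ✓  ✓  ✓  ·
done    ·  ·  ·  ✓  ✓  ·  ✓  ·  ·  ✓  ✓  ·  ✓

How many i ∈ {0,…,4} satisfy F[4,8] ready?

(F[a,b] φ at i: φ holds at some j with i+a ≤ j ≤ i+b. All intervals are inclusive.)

Evaluate at each i in [0,4]:
  i=0: ✓ (witness j=5)
  i=1: ✓ (witness j=5)
  i=2: ✗ (none in [6,10])
  i=3: ✗ (none in [7,11])
  i=4: ✗ (none in [8,12])
Positions where it holds: {0, 1} → 2.

2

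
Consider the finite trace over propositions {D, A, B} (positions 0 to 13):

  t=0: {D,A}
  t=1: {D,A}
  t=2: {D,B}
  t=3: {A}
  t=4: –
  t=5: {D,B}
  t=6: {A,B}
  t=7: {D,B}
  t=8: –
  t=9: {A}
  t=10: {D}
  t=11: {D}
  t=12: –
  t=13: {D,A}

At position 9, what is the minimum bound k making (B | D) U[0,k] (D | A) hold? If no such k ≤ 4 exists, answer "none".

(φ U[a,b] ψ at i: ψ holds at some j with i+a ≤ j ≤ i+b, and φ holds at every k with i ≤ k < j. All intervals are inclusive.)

Need earliest j ≥ 9 with (D | A), and (B | D) at every k in [9,j-1].
  j=9: rhs holds (empty prefix). k = 0.

0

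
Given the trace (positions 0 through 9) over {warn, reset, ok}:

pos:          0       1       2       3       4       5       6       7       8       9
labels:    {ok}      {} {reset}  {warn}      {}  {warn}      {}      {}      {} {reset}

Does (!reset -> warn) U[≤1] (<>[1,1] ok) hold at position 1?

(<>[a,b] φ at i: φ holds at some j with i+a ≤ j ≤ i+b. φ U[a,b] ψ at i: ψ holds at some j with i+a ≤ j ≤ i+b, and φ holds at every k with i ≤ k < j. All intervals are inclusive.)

Need some j in [1,2] with <>[1,1] ok, and (!reset -> warn) at every k in [1,j-1].
  j=1: <>[1,1] ok — fails (none in [2,2]).
  j=2: <>[1,1] ok — fails (none in [3,3]).
No j in the window works → until fails.

No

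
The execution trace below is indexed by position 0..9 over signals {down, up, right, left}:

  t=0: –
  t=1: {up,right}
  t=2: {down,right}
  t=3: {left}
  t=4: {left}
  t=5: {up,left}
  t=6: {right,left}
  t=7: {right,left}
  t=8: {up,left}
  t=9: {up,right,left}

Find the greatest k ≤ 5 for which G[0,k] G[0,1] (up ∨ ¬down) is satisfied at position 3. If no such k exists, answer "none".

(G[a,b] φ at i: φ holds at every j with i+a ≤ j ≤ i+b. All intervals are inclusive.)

5

G[0,1] (up ∨ ¬down) must hold from j=3 onward; find where it first fails.
  j=3: holds
  j=4: holds
  j=5: holds
  j=6: holds
  j=7: holds
  j=8: holds
Holds through j=8; largest k = 5.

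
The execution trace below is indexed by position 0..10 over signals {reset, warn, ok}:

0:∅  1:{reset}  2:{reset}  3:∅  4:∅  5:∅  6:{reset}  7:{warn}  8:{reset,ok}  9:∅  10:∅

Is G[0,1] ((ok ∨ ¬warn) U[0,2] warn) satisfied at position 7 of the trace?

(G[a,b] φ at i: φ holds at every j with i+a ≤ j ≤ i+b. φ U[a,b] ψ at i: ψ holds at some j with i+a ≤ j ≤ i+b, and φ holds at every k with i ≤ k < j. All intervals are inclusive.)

No

Check ((ok ∨ ¬warn) U[0,2] warn) at every j in [7,8]:
  j=7: holds
  j=8: fails
Fails at j=8 → formula fails.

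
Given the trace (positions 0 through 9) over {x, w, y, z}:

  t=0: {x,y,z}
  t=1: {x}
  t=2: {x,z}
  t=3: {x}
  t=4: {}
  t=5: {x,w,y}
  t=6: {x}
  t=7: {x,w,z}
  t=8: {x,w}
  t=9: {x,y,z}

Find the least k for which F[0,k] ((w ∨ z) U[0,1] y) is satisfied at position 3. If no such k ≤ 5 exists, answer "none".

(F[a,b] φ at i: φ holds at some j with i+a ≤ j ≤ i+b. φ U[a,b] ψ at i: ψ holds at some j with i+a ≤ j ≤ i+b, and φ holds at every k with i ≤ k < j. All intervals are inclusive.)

Scan j = 3,4,… for ((w ∨ z) U[0,1] y):
  j=3: fails
  j=4: fails
  j=5: holds
First hit at j=5, so smallest k = 5-3 = 2.

2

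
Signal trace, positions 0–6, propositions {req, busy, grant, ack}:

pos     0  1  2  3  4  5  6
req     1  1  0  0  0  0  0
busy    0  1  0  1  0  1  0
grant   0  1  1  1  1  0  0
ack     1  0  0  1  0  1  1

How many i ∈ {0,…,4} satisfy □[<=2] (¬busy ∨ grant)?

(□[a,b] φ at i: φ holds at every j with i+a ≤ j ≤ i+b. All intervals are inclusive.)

Evaluate at each i in [0,4]:
  i=0: ✓ (all of [0,2])
  i=1: ✓ (all of [1,3])
  i=2: ✓ (all of [2,4])
  i=3: ✗ (fails at j=5)
  i=4: ✗ (fails at j=5)
Positions where it holds: {0, 1, 2} → 3.

3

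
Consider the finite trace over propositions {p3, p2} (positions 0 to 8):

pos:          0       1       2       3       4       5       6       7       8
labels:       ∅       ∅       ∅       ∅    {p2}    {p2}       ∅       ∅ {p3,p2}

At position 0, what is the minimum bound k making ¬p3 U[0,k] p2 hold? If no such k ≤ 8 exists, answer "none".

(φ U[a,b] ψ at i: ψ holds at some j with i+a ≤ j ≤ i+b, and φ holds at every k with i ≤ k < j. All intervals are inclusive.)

4

Need earliest j ≥ 0 with p2, and ¬p3 at every k in [0,j-1].
  j=0: rhs fails.
  j=1: rhs fails.
  j=2: rhs fails.
  j=3: rhs fails.
  j=4: rhs holds; lhs holds on [0,3]. k = 4.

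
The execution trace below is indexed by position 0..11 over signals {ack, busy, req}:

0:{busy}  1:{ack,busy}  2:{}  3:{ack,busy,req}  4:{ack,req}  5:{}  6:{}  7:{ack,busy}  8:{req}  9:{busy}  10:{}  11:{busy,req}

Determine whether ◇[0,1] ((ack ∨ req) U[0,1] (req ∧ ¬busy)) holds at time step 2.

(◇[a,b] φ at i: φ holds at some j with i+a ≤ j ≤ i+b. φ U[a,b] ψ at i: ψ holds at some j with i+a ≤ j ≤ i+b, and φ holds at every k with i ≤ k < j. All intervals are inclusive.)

Holds

Check ((ack ∨ req) U[0,1] (req ∧ ¬busy)) at each j in [2,3]:
  j=2: fails
  j=3: holds
Found at j=3 → formula holds.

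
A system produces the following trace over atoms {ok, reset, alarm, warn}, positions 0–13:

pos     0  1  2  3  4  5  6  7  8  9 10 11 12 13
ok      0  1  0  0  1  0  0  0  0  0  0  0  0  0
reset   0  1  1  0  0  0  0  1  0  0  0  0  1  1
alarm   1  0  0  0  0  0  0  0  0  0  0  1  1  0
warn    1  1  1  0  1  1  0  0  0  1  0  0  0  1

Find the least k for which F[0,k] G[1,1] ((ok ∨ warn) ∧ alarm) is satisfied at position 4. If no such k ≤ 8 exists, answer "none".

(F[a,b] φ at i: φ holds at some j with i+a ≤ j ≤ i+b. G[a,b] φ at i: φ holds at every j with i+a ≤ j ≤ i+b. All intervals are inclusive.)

Scan j = 4,5,… for G[1,1] ((ok ∨ warn) ∧ alarm):
  j=4: fails
  j=5: fails
  j=6: fails
  j=7: fails
  j=8: fails
  j=9: fails
  j=10: fails
  j=11: fails
  j=12: fails
No j in [4,12] satisfies it → none.

none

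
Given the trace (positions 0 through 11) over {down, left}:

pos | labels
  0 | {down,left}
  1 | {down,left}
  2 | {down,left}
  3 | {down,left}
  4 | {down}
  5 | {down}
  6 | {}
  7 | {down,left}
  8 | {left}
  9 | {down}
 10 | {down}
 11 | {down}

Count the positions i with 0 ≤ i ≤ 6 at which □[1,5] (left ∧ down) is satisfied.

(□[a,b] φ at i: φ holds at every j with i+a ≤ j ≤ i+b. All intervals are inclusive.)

Evaluate at each i in [0,6]:
  i=0: ✗ (fails at j=4)
  i=1: ✗ (fails at j=4)
  i=2: ✗ (fails at j=4)
  i=3: ✗ (fails at j=4)
  i=4: ✗ (fails at j=5)
  i=5: ✗ (fails at j=6)
  i=6: ✗ (fails at j=8)
Positions where it holds: {} → 0.

0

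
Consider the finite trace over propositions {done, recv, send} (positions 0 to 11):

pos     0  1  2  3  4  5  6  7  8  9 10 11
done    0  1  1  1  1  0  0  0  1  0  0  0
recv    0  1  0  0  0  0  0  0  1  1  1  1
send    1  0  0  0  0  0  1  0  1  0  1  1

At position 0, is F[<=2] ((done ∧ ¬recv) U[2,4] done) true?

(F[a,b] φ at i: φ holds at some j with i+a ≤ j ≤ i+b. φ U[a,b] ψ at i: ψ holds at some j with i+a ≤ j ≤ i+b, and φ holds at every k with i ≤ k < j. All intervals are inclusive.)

Yes

Check ((done ∧ ¬recv) U[2,4] done) at each j in [0,2]:
  j=0: fails
  j=1: fails
  j=2: holds
Found at j=2 → formula holds.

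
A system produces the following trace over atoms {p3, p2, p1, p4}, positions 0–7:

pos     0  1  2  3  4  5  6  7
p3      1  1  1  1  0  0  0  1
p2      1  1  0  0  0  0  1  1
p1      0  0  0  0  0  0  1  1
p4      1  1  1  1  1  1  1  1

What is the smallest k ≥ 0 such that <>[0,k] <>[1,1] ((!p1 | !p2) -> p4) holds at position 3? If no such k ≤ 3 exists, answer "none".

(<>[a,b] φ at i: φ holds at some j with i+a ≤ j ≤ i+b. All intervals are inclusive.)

Scan j = 3,4,… for <>[1,1] ((!p1 | !p2) -> p4):
  j=3: holds
First hit at j=3, so smallest k = 3-3 = 0.

0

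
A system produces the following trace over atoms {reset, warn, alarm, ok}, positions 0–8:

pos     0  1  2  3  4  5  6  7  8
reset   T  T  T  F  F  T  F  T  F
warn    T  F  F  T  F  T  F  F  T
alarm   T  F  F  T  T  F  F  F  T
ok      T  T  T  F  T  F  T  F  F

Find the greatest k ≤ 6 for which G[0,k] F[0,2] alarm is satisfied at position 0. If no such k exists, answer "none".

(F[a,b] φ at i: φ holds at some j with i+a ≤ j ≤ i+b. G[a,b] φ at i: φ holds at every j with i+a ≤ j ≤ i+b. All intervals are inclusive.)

F[0,2] alarm must hold from j=0 onward; find where it first fails.
  j=0: holds
  j=1: holds
  j=2: holds
  j=3: holds
  j=4: holds
  j=5: fails
Holds on [0,4], so largest k = 4.

4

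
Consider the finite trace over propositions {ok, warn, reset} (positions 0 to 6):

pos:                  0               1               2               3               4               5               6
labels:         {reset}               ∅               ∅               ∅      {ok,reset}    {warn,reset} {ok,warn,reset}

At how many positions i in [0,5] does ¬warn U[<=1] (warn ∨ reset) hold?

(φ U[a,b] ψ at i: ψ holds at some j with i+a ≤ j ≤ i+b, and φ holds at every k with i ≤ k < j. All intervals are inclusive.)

Evaluate at each i in [0,5]:
  i=0: ✓ (rhs at j=0)
  i=1: ✗ (no rhs in [1,2])
  i=2: ✗ (no rhs in [2,3])
  i=3: ✓ (rhs at j=4; lhs holds on [3,3])
  i=4: ✓ (rhs at j=4)
  i=5: ✓ (rhs at j=5)
Positions where it holds: {0, 3, 4, 5} → 4.

4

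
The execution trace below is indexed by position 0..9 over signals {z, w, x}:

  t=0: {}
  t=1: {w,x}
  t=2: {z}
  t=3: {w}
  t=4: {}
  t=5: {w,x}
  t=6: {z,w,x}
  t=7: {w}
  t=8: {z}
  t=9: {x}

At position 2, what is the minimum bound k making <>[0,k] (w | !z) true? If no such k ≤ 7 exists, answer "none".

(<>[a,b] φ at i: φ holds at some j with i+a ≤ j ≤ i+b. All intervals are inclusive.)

1

Scan j = 2,3,… for (w | !z):
  j=2: fails
  j=3: holds
First hit at j=3, so smallest k = 3-2 = 1.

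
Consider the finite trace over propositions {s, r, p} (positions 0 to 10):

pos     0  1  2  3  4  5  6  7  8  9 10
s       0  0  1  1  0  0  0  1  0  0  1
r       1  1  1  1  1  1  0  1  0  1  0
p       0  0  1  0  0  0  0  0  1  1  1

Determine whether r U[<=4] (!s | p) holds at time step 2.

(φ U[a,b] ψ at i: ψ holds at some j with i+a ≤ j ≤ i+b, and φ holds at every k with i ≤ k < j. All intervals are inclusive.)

Need some j in [2,6] with (!s | p), and r at every k in [2,j-1].
  j=2: (!s | p) holds; no prefix to check → satisfied.

Yes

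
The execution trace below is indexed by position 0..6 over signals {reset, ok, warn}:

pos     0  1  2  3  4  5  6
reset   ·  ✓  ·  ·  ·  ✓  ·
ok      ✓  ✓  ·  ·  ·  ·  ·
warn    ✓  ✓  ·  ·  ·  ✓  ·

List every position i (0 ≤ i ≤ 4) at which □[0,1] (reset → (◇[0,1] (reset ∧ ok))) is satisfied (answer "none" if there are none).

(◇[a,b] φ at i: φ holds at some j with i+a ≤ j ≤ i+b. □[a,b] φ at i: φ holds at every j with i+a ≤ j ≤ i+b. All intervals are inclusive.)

Evaluate at each i in [0,4]:
  i=0: ✓ (all of [0,1])
  i=1: ✓ (all of [1,2])
  i=2: ✓ (all of [2,3])
  i=3: ✓ (all of [3,4])
  i=4: ✗ (fails at j=5)

0, 1, 2, 3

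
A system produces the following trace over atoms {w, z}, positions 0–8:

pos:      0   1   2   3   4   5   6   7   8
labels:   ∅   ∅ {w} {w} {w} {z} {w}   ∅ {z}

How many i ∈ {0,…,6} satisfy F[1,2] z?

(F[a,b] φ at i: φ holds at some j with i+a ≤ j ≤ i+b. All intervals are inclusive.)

Evaluate at each i in [0,6]:
  i=0: ✗ (none in [1,2])
  i=1: ✗ (none in [2,3])
  i=2: ✗ (none in [3,4])
  i=3: ✓ (witness j=5)
  i=4: ✓ (witness j=5)
  i=5: ✗ (none in [6,7])
  i=6: ✓ (witness j=8)
Positions where it holds: {3, 4, 6} → 3.

3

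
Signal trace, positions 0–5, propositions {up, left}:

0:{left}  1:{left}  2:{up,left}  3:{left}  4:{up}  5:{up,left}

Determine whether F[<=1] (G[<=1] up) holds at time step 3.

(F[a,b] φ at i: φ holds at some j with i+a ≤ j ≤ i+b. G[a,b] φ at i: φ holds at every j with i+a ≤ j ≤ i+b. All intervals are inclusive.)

Holds

Check G[<=1] up at each j in [3,4]:
  j=3: fails at 3
  j=4: holds on [4,5]
Found at j=4 → formula holds.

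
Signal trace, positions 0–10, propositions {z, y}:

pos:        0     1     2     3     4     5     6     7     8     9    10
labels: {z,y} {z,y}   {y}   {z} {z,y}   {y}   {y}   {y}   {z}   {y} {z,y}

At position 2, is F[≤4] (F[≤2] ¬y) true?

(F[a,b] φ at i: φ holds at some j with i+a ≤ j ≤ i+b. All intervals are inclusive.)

Check F[≤2] ¬y at each j in [2,6]:
  j=2: holds (witness at 3)
  j=3: holds (witness at 3)
  j=4: fails (none in [4,6])
  j=5: fails (none in [5,7])
  j=6: holds (witness at 8)
Found at j=2 → formula holds.

True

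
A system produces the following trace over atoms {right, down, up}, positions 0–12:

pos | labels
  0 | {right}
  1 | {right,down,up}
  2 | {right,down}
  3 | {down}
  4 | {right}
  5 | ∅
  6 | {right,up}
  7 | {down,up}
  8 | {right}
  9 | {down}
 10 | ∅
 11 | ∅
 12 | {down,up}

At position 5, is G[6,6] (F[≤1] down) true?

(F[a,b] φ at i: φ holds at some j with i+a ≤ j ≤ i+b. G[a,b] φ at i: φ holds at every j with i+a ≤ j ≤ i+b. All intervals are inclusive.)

Check F[≤1] down at every j in [11,11]:
  j=11: holds (witness at 12)
All positions satisfy it → formula holds.

True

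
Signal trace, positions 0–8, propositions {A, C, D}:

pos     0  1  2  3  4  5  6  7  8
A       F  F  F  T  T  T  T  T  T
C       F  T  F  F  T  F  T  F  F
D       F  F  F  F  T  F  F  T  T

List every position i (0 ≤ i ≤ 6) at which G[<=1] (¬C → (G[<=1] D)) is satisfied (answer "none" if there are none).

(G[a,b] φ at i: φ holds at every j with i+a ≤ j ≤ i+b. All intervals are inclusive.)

Evaluate at each i in [0,6]:
  i=0: ✗ (fails at j=0)
  i=1: ✗ (fails at j=2)
  i=2: ✗ (fails at j=2)
  i=3: ✗ (fails at j=3)
  i=4: ✗ (fails at j=5)
  i=5: ✗ (fails at j=5)
  i=6: ✓ (all of [6,7])

6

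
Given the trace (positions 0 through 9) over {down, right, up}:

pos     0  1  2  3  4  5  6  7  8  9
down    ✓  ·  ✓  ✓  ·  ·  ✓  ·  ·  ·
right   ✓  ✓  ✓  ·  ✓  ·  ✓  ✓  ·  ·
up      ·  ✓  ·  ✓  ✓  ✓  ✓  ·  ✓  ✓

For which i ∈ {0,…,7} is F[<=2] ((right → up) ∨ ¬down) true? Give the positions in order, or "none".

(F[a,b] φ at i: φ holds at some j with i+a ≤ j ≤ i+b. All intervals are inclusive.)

Evaluate at each i in [0,7]:
  i=0: ✓ (witness j=1)
  i=1: ✓ (witness j=1)
  i=2: ✓ (witness j=3)
  i=3: ✓ (witness j=3)
  i=4: ✓ (witness j=4)
  i=5: ✓ (witness j=5)
  i=6: ✓ (witness j=6)
  i=7: ✓ (witness j=7)

0, 1, 2, 3, 4, 5, 6, 7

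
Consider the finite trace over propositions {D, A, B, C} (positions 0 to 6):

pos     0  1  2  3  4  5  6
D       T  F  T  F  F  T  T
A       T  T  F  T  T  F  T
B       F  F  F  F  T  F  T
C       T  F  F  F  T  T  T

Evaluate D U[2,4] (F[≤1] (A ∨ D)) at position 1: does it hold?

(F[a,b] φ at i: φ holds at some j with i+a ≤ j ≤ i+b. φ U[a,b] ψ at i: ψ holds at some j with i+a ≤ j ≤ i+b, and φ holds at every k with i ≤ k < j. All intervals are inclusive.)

Need some j in [3,5] with F[≤1] (A ∨ D), and D at every k in [1,j-1].
  j=3: F[≤1] (A ∨ D) holds, but D fails at k=1 → not this j.
  j=4: F[≤1] (A ∨ D) holds, but D fails at k=1 → not this j.
  j=5: F[≤1] (A ∨ D) holds, but D fails at k=1 → not this j.
No j in the window works → until fails.

Does not hold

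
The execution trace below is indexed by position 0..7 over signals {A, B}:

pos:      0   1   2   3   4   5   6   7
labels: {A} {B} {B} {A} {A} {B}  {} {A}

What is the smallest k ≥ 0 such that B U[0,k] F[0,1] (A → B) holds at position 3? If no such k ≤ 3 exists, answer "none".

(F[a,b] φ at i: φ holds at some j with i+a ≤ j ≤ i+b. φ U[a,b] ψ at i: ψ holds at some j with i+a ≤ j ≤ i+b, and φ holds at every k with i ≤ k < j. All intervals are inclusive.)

Need earliest j ≥ 3 with F[0,1] (A → B), and B at every k in [3,j-1].
  j=3: rhs fails.
  j=4: rhs holds but lhs fails at k=3.
  j=5: rhs holds but lhs fails at k=3.
  j=6: rhs holds but lhs fails at k=3.
No witness within the range → none.

none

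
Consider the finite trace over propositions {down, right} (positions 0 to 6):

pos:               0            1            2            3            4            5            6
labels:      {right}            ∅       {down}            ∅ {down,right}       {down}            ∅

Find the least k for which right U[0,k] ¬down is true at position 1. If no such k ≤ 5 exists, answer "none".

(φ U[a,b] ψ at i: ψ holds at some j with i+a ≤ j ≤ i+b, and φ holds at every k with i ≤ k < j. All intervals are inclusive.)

0

Need earliest j ≥ 1 with ¬down, and right at every k in [1,j-1].
  j=1: rhs holds (empty prefix). k = 0.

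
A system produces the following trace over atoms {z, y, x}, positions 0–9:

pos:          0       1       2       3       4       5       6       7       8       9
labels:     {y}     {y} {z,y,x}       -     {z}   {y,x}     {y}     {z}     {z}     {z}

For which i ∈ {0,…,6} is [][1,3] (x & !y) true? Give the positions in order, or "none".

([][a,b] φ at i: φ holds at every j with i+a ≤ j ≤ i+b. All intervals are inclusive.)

none

Evaluate at each i in [0,6]:
  i=0: ✗ (fails at j=1)
  i=1: ✗ (fails at j=2)
  i=2: ✗ (fails at j=3)
  i=3: ✗ (fails at j=4)
  i=4: ✗ (fails at j=5)
  i=5: ✗ (fails at j=6)
  i=6: ✗ (fails at j=7)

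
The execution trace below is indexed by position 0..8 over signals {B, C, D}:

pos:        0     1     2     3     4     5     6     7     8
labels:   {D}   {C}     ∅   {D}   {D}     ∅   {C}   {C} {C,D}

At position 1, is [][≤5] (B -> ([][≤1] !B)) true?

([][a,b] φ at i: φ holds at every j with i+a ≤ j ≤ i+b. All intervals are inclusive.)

Holds

Check (B -> ([][≤1] !B)) at every j in [1,6]:
  j=1: antecedent false → ✓
  j=2: antecedent false → ✓
  j=3: antecedent false → ✓
  j=4: antecedent false → ✓
  j=5: antecedent false → ✓
  j=6: antecedent false → ✓
All positions satisfy it → formula holds.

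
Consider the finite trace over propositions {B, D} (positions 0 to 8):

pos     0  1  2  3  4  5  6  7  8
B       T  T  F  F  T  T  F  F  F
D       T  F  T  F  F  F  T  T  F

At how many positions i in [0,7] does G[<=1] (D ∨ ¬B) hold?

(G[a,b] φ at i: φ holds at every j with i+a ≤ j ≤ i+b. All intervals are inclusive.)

Evaluate at each i in [0,7]:
  i=0: ✗ (fails at j=1)
  i=1: ✗ (fails at j=1)
  i=2: ✓ (all of [2,3])
  i=3: ✗ (fails at j=4)
  i=4: ✗ (fails at j=4)
  i=5: ✗ (fails at j=5)
  i=6: ✓ (all of [6,7])
  i=7: ✓ (all of [7,8])
Positions where it holds: {2, 6, 7} → 3.

3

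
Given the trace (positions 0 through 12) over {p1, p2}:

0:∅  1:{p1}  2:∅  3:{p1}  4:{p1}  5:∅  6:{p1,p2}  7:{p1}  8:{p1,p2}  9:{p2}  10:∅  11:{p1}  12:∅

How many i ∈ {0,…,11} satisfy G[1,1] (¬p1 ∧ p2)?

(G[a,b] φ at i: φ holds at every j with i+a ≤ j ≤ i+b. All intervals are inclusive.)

1

Evaluate at each i in [0,11]:
  i=0: ✗ (fails at j=1)
  i=1: ✗ (fails at j=2)
  i=2: ✗ (fails at j=3)
  i=3: ✗ (fails at j=4)
  i=4: ✗ (fails at j=5)
  i=5: ✗ (fails at j=6)
  i=6: ✗ (fails at j=7)
  i=7: ✗ (fails at j=8)
  i=8: ✓ (all of [9,9])
  i=9: ✗ (fails at j=10)
  i=10: ✗ (fails at j=11)
  i=11: ✗ (fails at j=12)
Positions where it holds: {8} → 1.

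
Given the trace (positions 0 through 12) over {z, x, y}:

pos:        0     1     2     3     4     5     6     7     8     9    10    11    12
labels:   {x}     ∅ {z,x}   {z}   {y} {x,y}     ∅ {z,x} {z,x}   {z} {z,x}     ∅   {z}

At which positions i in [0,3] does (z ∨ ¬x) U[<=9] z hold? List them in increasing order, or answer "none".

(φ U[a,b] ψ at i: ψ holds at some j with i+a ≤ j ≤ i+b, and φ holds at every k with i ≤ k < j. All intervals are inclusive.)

Evaluate at each i in [0,3]:
  i=0: ✗ (lhs fails at k=0 before rhs at j=2)
  i=1: ✓ (rhs at j=2; lhs holds on [1,1])
  i=2: ✓ (rhs at j=2)
  i=3: ✓ (rhs at j=3)

1, 2, 3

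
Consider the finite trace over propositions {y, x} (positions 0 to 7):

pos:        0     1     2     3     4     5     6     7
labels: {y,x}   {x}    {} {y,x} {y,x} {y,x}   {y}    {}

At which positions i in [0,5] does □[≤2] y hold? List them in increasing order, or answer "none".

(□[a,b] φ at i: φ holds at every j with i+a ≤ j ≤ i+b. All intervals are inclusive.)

3, 4

Evaluate at each i in [0,5]:
  i=0: ✗ (fails at j=1)
  i=1: ✗ (fails at j=1)
  i=2: ✗ (fails at j=2)
  i=3: ✓ (all of [3,5])
  i=4: ✓ (all of [4,6])
  i=5: ✗ (fails at j=7)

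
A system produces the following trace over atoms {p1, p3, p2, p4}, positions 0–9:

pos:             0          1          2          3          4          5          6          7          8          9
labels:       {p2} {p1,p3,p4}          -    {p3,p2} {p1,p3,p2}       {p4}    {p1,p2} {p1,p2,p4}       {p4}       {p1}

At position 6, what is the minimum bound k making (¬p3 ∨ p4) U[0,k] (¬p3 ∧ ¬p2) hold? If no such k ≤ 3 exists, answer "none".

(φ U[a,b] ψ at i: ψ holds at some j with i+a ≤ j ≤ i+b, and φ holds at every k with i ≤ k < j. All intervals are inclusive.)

2

Need earliest j ≥ 6 with (¬p3 ∧ ¬p2), and (¬p3 ∨ p4) at every k in [6,j-1].
  j=6: rhs fails.
  j=7: rhs fails.
  j=8: rhs holds; lhs holds on [6,7]. k = 2.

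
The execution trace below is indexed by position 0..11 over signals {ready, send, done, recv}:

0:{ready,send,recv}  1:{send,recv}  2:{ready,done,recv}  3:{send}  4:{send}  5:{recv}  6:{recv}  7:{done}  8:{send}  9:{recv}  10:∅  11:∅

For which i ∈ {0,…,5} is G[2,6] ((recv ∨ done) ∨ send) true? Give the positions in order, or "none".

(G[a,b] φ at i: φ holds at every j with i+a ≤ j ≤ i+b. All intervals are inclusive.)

Evaluate at each i in [0,5]:
  i=0: ✓ (all of [2,6])
  i=1: ✓ (all of [3,7])
  i=2: ✓ (all of [4,8])
  i=3: ✓ (all of [5,9])
  i=4: ✗ (fails at j=10)
  i=5: ✗ (fails at j=10)

0, 1, 2, 3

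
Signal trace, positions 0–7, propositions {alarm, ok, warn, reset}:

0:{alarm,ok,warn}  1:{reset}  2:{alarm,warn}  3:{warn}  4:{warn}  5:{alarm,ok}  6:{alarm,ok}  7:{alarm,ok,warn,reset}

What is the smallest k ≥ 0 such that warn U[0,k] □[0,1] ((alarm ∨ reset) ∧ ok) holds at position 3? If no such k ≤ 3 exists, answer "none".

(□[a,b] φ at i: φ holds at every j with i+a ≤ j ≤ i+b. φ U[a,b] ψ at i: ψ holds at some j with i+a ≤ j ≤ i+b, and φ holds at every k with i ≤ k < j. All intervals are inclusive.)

2

Need earliest j ≥ 3 with □[0,1] ((alarm ∨ reset) ∧ ok), and warn at every k in [3,j-1].
  j=3: rhs fails.
  j=4: rhs fails.
  j=5: rhs holds; lhs holds on [3,4]. k = 2.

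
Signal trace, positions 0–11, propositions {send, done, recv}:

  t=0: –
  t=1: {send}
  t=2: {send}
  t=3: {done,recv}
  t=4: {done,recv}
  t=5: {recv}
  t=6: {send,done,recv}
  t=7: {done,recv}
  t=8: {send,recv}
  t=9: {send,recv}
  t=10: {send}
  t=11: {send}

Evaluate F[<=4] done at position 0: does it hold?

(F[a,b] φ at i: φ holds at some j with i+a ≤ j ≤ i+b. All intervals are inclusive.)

Holds

Check done at each j in [0,4]:
  j=0: false
  j=1: false
  j=2: false
  j=3: true
  j=4: true
Found at j=3 → formula holds.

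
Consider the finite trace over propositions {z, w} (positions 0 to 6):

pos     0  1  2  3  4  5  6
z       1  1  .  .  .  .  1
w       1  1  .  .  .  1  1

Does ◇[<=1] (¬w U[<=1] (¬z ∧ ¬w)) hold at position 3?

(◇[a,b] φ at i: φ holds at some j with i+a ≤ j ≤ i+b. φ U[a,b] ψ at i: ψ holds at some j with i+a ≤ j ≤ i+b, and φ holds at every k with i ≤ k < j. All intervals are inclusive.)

Check (¬w U[<=1] (¬z ∧ ¬w)) at each j in [3,4]:
  j=3: holds
  j=4: holds
Found at j=3 → formula holds.

Yes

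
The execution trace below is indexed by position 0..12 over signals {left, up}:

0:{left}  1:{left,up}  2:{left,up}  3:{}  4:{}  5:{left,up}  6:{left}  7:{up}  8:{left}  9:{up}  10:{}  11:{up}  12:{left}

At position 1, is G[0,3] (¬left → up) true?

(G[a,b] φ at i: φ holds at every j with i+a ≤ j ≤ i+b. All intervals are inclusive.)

False

Check (¬left → up) at every j in [1,4]:
  j=1: antecedent false → ✓
  j=2: antecedent false → ✓
  j=3: antecedent true; consequent false → ✗
  j=4: antecedent true; consequent false → ✗
Fails at j=3 → formula fails.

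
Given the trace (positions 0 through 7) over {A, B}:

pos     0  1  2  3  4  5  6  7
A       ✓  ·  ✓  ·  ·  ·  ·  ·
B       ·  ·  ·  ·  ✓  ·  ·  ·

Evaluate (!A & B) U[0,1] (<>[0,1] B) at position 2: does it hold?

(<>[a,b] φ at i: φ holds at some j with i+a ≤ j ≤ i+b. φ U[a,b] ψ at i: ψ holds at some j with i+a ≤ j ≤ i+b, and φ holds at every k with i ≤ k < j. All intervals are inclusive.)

False

Need some j in [2,3] with <>[0,1] B, and (!A & B) at every k in [2,j-1].
  j=2: <>[0,1] B — fails (none in [2,3]).
  j=3: <>[0,1] B holds, but (!A & B) fails at k=2 → not this j.
No j in the window works → until fails.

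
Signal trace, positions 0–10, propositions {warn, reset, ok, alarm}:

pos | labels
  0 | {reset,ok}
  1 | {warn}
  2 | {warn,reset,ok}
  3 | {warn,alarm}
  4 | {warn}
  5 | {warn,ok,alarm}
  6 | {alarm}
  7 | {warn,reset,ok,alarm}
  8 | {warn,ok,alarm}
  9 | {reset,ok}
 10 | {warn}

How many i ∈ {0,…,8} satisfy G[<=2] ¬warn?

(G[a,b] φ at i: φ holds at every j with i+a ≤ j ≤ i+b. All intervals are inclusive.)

0

Evaluate at each i in [0,8]:
  i=0: ✗ (fails at j=1)
  i=1: ✗ (fails at j=1)
  i=2: ✗ (fails at j=2)
  i=3: ✗ (fails at j=3)
  i=4: ✗ (fails at j=4)
  i=5: ✗ (fails at j=5)
  i=6: ✗ (fails at j=7)
  i=7: ✗ (fails at j=7)
  i=8: ✗ (fails at j=8)
Positions where it holds: {} → 0.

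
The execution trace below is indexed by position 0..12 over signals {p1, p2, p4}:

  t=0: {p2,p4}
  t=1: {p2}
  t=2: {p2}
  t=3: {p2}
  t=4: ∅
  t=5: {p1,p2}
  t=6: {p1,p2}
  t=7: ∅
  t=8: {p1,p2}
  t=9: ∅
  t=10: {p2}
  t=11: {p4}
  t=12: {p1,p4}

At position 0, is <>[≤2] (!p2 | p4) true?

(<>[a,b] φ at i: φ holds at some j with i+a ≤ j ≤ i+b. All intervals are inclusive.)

Check (!p2 | p4) at each j in [0,2]:
  j=0: true
  j=1: false
  j=2: false
Found at j=0 → formula holds.

True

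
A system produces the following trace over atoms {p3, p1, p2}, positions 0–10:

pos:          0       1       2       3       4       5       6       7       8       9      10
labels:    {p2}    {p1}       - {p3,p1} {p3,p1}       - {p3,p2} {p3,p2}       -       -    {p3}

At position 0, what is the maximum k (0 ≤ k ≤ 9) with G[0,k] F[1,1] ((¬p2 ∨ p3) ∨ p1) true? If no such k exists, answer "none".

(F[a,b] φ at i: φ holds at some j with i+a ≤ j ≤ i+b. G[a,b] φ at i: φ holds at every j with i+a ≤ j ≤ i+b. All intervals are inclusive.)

F[1,1] ((¬p2 ∨ p3) ∨ p1) must hold from j=0 onward; find where it first fails.
  j=0: holds
  j=1: holds
  j=2: holds
  j=3: holds
  j=4: holds
  j=5: holds
  j=6: holds
  j=7: holds
  j=8: holds
  j=9: holds
Holds through j=9; largest k = 9.

9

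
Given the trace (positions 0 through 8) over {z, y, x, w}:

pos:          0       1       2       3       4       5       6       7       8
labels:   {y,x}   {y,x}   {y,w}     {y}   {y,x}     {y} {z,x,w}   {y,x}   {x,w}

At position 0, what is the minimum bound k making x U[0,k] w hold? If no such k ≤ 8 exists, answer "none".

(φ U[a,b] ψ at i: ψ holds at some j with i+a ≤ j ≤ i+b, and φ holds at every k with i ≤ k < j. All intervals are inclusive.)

Need earliest j ≥ 0 with w, and x at every k in [0,j-1].
  j=0: rhs fails.
  j=1: rhs fails.
  j=2: rhs holds; lhs holds on [0,1]. k = 2.

2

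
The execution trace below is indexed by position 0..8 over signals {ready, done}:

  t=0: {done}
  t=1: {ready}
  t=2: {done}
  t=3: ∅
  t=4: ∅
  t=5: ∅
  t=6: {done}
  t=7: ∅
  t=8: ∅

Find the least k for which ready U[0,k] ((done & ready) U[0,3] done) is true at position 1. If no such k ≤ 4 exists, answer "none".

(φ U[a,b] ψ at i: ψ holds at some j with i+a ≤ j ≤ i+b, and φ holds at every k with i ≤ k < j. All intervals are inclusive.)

Need earliest j ≥ 1 with ((done & ready) U[0,3] done), and ready at every k in [1,j-1].
  j=1: rhs fails.
  j=2: rhs holds; lhs holds on [1,1]. k = 1.

1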